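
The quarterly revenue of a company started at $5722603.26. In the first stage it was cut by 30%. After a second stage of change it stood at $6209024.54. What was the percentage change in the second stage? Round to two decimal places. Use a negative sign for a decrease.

55.00%

After the first stage: $5722603.26 × 0.7 = $4005822.282.
Second-stage multiplier: $6209024.54 ÷ $4005822.282 ≈ 1.55.
That is a change of 55.00%.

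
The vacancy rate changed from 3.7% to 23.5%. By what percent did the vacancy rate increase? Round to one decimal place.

535.1%

The change is 23.5 − 3.7 = 19.8 percentage points.
Relative to the original 3.7%, that is 19.8 ÷ 3.7 ≈ 535.1%.
So the vacancy rate rose by 535.1%.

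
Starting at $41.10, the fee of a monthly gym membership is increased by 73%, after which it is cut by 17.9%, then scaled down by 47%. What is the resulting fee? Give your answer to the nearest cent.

$30.94

73% increase: $41.10 × 1.73 = $71.103.
Apply the 17.9% decrease: $71.103 × 0.821 = $58.375563.
47% decrease: $58.375563 × 0.53 = $30.93904839 ≈ $30.94.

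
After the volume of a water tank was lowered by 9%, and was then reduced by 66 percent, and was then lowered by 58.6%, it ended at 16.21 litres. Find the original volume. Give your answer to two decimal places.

126.55 litres

The overall multiplier applied was 0.91 × 0.34 × 0.414 = 0.1280916.
So the original volume was 16.21 ÷ 0.1280916 ≈ 126.55 litres.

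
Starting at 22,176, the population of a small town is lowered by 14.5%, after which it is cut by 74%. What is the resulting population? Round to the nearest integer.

Apply the 14.5% decrease: 22,176 × 0.855 = 18960.48.
After the 74% decrease: 18960.48 × 0.26 = 4929.7248 ≈ 4,930.

4,930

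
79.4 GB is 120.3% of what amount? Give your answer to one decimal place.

79.4 GB ÷ 1.203 ≈ 66.0 GB.

66.0 GB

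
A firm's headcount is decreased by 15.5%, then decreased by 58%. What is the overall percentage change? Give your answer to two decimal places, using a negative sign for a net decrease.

-64.51%

A 15.5% decrease multiplies by 0.845.
Then a 58% decrease: 0.845 × 0.42 = 0.3549.
Overall factor 0.3549, i.e. -64.51%.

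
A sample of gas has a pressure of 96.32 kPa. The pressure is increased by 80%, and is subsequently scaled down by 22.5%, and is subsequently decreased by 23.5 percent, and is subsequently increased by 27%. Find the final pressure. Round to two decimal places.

130.54 kPa

Each change multiplies by a factor: 1.8 × 0.775 × 0.765 × 1.27 = 1.35531225.
96.32 × 1.35531225 = 130.54367592 ≈ 130.54.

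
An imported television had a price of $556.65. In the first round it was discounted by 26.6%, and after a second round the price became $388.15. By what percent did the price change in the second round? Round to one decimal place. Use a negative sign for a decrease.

-5.0%

After the first round: $556.65 × 0.734 = $408.5811.
Second-round multiplier: $388.15 ÷ $408.5811 ≈ 0.94999.
That is a change of -5.0%.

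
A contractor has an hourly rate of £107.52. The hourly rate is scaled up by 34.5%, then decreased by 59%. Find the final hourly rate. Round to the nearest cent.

£59.29

34.5% increase: £107.52 × 1.345 = £144.6144.
59% decrease: £144.6144 × 0.41 = £59.291904 ≈ £59.29.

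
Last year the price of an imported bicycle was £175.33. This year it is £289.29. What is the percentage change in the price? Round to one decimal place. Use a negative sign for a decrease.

Change: £289.29 − £175.33 = £113.96.
Relative to the original: £113.96 ÷ £175.33 ≈ 65.0%.

65.0%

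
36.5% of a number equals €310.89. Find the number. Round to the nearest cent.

€310.89 ÷ 0.365 ≈ €851.75.

€851.75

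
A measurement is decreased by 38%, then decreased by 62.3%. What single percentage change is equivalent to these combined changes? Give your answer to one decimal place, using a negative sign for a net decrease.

-76.6%

A 38% decrease multiplies by 0.62.
Then a 62.3% decrease: 0.62 × 0.377 = 0.23374.
Overall factor 0.23374, i.e. -76.6%.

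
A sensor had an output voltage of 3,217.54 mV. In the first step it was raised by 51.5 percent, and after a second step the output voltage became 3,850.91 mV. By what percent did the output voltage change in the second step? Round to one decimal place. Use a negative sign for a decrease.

-21.0%

After the first step: 3,217.54 × 1.515 = 4874.5731.
Second-step multiplier: 3,850.91 ÷ 4874.5731 ≈ 0.79.
That is a change of -21.0%.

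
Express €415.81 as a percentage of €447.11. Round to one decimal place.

€415.81 ÷ €447.11 ≈ 93.0%.

93.0%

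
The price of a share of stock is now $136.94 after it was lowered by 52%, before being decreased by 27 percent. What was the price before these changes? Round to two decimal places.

Undoing the 27% decrease: $136.94 ÷ 0.73 ≈ $187.589041.
Undoing the 52% decrease: $187.589041 ÷ 0.48 ≈ $390.81.

$390.81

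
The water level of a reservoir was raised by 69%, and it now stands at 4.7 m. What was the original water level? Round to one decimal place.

The overall multiplier applied was 1.69.
So the original water level was 4.7 ÷ 1.69 ≈ 2.8 m.

2.8 m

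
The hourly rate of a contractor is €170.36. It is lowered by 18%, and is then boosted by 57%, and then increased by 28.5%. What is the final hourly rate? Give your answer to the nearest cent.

Each change multiplies by a factor: 0.82 × 1.57 × 1.285 = 1.654309.
€170.36 × 1.654309 = €281.82808124 ≈ €281.83.

€281.83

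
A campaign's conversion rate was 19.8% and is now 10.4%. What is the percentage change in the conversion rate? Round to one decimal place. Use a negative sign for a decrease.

The change is 10.4 − 19.8 = -9.4 percentage points.
Relative to the original 19.8%, that is -9.4 ÷ 19.8 ≈ -47.5%.

-47.5%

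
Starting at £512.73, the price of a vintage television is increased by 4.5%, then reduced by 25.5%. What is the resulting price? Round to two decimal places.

After the 4.5% increase: £512.73 × 1.045 = £535.80285.
Apply the 25.5% decrease: £535.80285 × 0.745 = £399.17312325 ≈ £399.17.

£399.17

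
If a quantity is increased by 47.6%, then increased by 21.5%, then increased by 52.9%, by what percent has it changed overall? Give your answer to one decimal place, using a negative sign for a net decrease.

174.2%

The combined multiplier is 1.476 × 1.215 × 1.529 = 2.74201686.
That corresponds to an increase of 174.2%.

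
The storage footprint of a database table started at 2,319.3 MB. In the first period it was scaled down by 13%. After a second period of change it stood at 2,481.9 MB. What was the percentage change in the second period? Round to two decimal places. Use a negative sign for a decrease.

After the first period: 2,319.3 × 0.87 = 2017.791.
Second-period multiplier: 2,481.9 ÷ 2017.791 ≈ 1.230008.
That is a change of 23.00%.

23.00%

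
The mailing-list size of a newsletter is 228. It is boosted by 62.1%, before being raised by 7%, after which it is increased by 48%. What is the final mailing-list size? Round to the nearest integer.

After the 62.1% increase: 228 × 1.621 = 369.588.
7% increase: 369.588 × 1.07 = 395.45916.
After the 48% increase: 395.45916 × 1.48 = 585.2795568 ≈ 585.

585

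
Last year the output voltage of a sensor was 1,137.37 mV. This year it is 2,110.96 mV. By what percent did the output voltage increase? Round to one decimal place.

85.6%

Change: 2,110.96 − 1,137.37 = 973.59.
Relative to the original: 973.59 ÷ 1,137.37 ≈ 85.6%.
So the output voltage increased by 85.6%.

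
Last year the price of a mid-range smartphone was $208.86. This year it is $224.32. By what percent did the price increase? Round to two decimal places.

7.40%

Change: $224.32 − $208.86 = $15.46.
Relative to the original: $15.46 ÷ $208.86 ≈ 7.40%.
So the price increased by 7.40%.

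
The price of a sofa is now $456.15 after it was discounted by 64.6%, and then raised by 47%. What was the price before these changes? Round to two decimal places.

$876.57

The overall multiplier applied was 0.354 × 1.47 = 0.52038.
So the original price was $456.15 ÷ 0.52038 ≈ $876.57.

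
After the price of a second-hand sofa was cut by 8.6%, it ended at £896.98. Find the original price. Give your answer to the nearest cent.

£981.38

The overall multiplier applied was 0.914.
So the original price was £896.98 ÷ 0.914 ≈ £981.38.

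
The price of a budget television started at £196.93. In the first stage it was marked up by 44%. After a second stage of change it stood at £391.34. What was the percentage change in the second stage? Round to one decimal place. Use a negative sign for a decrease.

38.0%

After the first stage: £196.93 × 1.44 = £283.5792.
Second-stage multiplier: £391.34 ÷ £283.5792 ≈ 1.38.
That is a change of 38.0%.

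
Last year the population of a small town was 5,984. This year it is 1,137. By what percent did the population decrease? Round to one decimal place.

Change: 1,137 − 5,984 = -4,847.
Relative to the original: -4,847 ÷ 5,984 ≈ -81.0%.
So the population decreased by 81.0%.

81.0%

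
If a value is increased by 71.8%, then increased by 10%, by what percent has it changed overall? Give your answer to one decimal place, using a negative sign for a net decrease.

A 71.8% increase multiplies by 1.718.
Then a 10% increase: 1.718 × 1.1 = 1.8898.
Overall factor 1.8898, i.e. 89.0%.

89.0%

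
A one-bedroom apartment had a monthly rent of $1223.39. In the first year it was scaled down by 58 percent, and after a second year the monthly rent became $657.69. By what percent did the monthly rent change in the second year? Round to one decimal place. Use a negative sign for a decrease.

After the first year: $1223.39 × 0.42 = $513.8238.
Second-year multiplier: $657.69 ÷ $513.8238 ≈ 1.27999.
That is a change of 28.0%.

28.0%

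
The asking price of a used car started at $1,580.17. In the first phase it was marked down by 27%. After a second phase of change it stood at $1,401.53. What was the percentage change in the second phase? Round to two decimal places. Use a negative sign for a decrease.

After the first phase: $1,580.17 × 0.73 = $1153.5241.
Second-phase multiplier: $1,401.53 ÷ $1153.5241 ≈ 1.214998.
That is a change of 21.50%.

21.50%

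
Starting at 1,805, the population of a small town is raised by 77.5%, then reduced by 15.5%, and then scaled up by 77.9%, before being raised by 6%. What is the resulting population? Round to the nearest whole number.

5,105

After the 77.5% increase: 1,805 × 1.775 = 3203.875.
After the 15.5% decrease: 3203.875 × 0.845 = 2707.274375.
Apply the 77.9% increase: 2707.274375 × 1.779 = 4816.241113125.
After the 6% increase: 4816.241113125 × 1.06 = 5105.2155799125 ≈ 5,105.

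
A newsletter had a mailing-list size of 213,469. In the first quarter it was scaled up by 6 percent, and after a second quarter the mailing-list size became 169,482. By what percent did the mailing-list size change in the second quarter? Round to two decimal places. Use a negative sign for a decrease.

-25.10%

After the first quarter: 213,469 × 1.06 = 226277.14.
Second-quarter multiplier: 169,482 ÷ 226277.14 ≈ 0.749002.
That is a change of -25.10%.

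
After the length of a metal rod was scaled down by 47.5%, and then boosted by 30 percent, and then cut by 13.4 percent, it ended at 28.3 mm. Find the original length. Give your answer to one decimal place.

47.9 mm

The overall multiplier applied was 0.525 × 1.3 × 0.866 = 0.591045.
So the original length was 28.3 ÷ 0.591045 ≈ 47.9 mm.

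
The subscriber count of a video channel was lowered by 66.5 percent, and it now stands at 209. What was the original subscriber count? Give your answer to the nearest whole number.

624

The overall multiplier applied was 0.335.
So the original subscriber count was 209 ÷ 0.335 ≈ 624.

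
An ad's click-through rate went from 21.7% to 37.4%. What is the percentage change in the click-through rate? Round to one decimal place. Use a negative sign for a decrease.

The change is 37.4 − 21.7 = 15.7 percentage points.
Relative to the original 21.7%, that is 15.7 ÷ 21.7 ≈ 72.4%.

72.4%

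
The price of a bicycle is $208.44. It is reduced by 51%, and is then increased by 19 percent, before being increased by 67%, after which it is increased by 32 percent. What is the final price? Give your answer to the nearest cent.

$267.93

Each change multiplies by a factor: 0.49 × 1.19 × 1.67 × 1.32 = 1.28538564.
$208.44 × 1.28538564 = $267.9257828016 ≈ $267.93.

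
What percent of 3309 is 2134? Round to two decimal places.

64.49%

2134 ÷ 3309 ≈ 64.49%.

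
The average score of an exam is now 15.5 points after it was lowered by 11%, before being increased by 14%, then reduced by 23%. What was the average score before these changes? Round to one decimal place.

19.8 points

The overall multiplier applied was 0.89 × 1.14 × 0.77 = 0.781242.
So the original average score was 15.5 ÷ 0.781242 ≈ 19.8 points.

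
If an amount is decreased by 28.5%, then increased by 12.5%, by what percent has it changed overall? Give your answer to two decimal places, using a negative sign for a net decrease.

A 28.5% decrease multiplies by 0.715.
Then a 12.5% increase: 0.715 × 1.125 = 0.804375.
Overall factor 0.804375, i.e. -19.56%.

-19.56%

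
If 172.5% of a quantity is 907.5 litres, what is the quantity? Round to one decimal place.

526.1 litres

907.5 litres ÷ 1.725 ≈ 526.1 litres.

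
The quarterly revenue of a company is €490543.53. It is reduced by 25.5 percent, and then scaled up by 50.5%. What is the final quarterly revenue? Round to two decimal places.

Apply the 25.5% decrease: €490543.53 × 0.745 = €365454.92985.
50.5% increase: €365454.92985 × 1.505 = €550009.66942425 ≈ €550009.67.

€550009.67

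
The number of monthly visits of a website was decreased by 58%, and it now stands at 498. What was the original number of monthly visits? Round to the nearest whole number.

1,186

The overall multiplier applied was 0.42.
So the original number of monthly visits was 498 ÷ 0.42 ≈ 1,186.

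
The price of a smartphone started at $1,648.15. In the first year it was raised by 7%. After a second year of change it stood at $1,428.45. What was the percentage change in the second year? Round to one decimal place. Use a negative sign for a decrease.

-19.0%

After the first year: $1,648.15 × 1.07 = $1763.5205.
Second-year multiplier: $1,428.45 ÷ $1763.5205 ≈ 0.81.
That is a change of -19.0%.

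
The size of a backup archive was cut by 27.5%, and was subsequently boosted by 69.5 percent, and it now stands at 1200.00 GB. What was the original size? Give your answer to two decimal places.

The overall multiplier applied was 0.725 × 1.695 = 1.228875.
So the original size was 1200.00 ÷ 1.228875 ≈ 976.50 GB.

976.50 GB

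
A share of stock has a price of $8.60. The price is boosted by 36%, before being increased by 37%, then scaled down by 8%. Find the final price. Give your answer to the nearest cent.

$14.74

Each change multiplies by a factor: 1.36 × 1.37 × 0.92 = 1.714144.
$8.60 × 1.714144 = $14.7416384 ≈ $14.74.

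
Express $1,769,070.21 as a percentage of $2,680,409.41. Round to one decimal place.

66.0%

$1,769,070.21 ÷ $2,680,409.41 ≈ 66.0%.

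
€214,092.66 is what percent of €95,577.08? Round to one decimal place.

€214,092.66 ÷ €95,577.08 ≈ 224.0%.

224.0%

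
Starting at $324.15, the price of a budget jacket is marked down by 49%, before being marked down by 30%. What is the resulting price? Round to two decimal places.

$115.72

49% decrease: $324.15 × 0.51 = $165.3165.
After the 30% decrease: $165.3165 × 0.7 = $115.72155 ≈ $115.72.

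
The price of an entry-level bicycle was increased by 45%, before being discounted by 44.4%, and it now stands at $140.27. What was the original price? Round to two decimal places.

The overall multiplier applied was 1.45 × 0.556 = 0.8062.
So the original price was $140.27 ÷ 0.8062 ≈ $173.99.

$173.99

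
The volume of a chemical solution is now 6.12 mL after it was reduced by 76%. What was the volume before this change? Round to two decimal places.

25.50 mL

The overall multiplier applied was 0.24.
So the original volume was 6.12 ÷ 0.24 = 25.50 mL.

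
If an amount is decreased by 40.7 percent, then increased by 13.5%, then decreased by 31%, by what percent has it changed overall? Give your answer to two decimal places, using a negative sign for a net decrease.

-53.56%

A 40.7% decrease multiplies by 0.593.
Then a 13.5% increase: 0.593 × 1.135 = 0.673055.
Then a 31% decrease: 0.673055 × 0.69 = 0.46440795.
Overall factor 0.46440795, i.e. -53.56%.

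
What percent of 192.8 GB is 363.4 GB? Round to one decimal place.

188.5%

363.4 GB ÷ 192.8 GB ≈ 188.5%.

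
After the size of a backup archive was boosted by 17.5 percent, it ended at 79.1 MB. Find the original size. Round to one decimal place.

The overall multiplier applied was 1.175.
So the original size was 79.1 ÷ 1.175 ≈ 67.3 MB.

67.3 MB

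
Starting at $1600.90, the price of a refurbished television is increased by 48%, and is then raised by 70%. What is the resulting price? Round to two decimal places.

$4027.86

After the 48% increase: $1600.90 × 1.48 = $2369.332.
70% increase: $2369.332 × 1.7 = $4027.8644 ≈ $4027.86.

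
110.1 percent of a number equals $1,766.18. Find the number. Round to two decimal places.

$1,604.16

$1,766.18 ÷ 1.101 ≈ $1,604.16.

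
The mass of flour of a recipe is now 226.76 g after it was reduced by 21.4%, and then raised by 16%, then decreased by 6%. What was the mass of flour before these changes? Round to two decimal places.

Undoing the 6% decrease: 226.76 ÷ 0.94 ≈ 241.234043.
Undoing the 16% increase: 241.234043 ÷ 1.16 ≈ 207.960382.
Undoing the 21.4% decrease: 207.960382 ÷ 0.786 ≈ 264.58 g.

264.58 g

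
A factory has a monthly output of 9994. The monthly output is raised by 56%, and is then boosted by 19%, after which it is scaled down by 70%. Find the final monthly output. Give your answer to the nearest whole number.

5566

Each change multiplies by a factor: 1.56 × 1.19 × 0.3 = 0.55692.
9994 × 0.55692 = 5565.85848 ≈ 5566.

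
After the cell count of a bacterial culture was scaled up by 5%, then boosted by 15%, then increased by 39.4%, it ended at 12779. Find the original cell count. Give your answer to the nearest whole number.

7592

Undoing the 39.4% increase: 12779 ÷ 1.394 ≈ 9167.144907.
Undoing the 15% increase: 9167.144907 ÷ 1.15 ≈ 7971.430354.
Undoing the 5% increase: 7971.430354 ÷ 1.05 ≈ 7592.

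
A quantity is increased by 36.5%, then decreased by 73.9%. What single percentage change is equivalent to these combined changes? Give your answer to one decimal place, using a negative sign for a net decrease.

A 36.5% increase multiplies by 1.365.
Then a 73.9% decrease: 1.365 × 0.261 = 0.356265.
Overall factor 0.356265, i.e. -64.4%.

-64.4%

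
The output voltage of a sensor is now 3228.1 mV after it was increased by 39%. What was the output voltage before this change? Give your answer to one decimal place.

2322.4 mV

The overall multiplier applied was 1.39.
So the original output voltage was 3228.1 ÷ 1.39 ≈ 2322.4 mV.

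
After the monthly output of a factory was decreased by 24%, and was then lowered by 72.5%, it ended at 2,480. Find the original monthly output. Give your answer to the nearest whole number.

11,866

The overall multiplier applied was 0.76 × 0.275 = 0.209.
So the original monthly output was 2,480 ÷ 0.209 ≈ 11,866.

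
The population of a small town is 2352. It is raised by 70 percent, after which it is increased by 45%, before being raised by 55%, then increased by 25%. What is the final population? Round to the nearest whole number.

Apply the 70% increase: 2352 × 1.7 = 3998.4.
After the 45% increase: 3998.4 × 1.45 = 5797.68.
55% increase: 5797.68 × 1.55 = 8986.404.
After the 25% increase: 8986.404 × 1.25 = 11233.005 ≈ 11233.

11233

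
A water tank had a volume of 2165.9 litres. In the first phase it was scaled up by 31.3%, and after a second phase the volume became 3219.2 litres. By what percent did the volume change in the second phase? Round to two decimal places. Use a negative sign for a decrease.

13.20%

After the first phase: 2165.9 × 1.313 = 2843.8267.
Second-phase multiplier: 3219.2 ÷ 2843.8267 ≈ 1.131996.
That is a change of 13.20%.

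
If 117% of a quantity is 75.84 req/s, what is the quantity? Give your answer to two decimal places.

75.84 req/s ÷ 1.17 ≈ 64.82 req/s.

64.82 req/s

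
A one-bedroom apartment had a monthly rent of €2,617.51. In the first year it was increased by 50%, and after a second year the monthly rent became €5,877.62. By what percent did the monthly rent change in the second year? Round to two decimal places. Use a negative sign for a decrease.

After the first year: €2,617.51 × 1.5 = €3926.265.
Second-year multiplier: €5,877.62 ÷ €3926.265 ≈ 1.497.
That is a change of 49.70%.

49.70%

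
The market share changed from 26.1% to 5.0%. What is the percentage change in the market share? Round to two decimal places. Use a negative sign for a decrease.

The change is 5.0 − 26.1 = -21.1 percentage points.
Relative to the original 26.1%, that is -21.1 ÷ 26.1 ≈ -80.84%.

-80.84%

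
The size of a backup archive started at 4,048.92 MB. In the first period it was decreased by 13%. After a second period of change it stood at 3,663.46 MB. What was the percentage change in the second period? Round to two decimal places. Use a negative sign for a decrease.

After the first period: 4,048.92 × 0.87 = 3522.5604.
Second-period multiplier: 3,663.46 ÷ 3522.5604 ≈ 1.039999.
That is a change of 4.00%.

4.00%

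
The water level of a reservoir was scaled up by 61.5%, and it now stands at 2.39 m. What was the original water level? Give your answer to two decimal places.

1.48 m

The overall multiplier applied was 1.615.
So the original water level was 2.39 ÷ 1.615 ≈ 1.48 m.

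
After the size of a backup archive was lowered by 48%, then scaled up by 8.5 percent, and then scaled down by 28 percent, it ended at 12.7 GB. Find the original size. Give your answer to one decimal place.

31.3 GB

The overall multiplier applied was 0.52 × 1.085 × 0.72 = 0.406224.
So the original size was 12.7 ÷ 0.406224 ≈ 31.3 GB.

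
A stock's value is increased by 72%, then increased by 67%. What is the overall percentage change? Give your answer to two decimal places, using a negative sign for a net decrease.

A 72% increase multiplies by 1.72.
Then a 67% increase: 1.72 × 1.67 = 2.8724.
Overall factor 2.8724, i.e. 187.24%.

187.24%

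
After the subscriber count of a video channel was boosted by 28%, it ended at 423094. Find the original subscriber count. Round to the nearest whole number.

The overall multiplier applied was 1.28.
So the original subscriber count was 423094 ÷ 1.28 ≈ 330542.

330542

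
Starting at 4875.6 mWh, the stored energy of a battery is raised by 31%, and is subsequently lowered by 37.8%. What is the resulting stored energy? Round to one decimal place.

Each change multiplies by a factor: 1.31 × 0.622 = 0.81482.
4875.6 × 0.81482 = 3972.736392 ≈ 3972.7.

3972.7 mWh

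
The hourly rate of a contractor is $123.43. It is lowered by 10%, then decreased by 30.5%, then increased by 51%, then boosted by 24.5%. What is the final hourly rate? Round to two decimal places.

Each change multiplies by a factor: 0.9 × 0.695 × 1.51 × 1.245 = 1.175908725.
$123.43 × 1.175908725 = $145.14241392675 ≈ $145.14.

$145.14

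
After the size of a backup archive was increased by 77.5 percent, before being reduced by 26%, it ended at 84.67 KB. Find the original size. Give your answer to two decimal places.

64.46 KB

Undoing the 26% decrease: 84.67 ÷ 0.74 ≈ 114.418919.
Undoing the 77.5% increase: 114.418919 ÷ 1.775 ≈ 64.46 KB.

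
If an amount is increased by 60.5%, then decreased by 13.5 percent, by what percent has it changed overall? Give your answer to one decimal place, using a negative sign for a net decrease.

A 60.5% increase multiplies by 1.605.
Then a 13.5% decrease: 1.605 × 0.865 = 1.388325.
Overall factor 1.388325, i.e. 38.8%.

38.8%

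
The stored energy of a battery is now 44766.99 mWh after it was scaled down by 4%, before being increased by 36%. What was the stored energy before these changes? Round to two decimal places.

34288.44 mWh

Undoing the 36% increase: 44766.99 ÷ 1.36 ≈ 32916.904412.
Undoing the 4% decrease: 32916.904412 ÷ 0.96 ≈ 34288.44 mWh.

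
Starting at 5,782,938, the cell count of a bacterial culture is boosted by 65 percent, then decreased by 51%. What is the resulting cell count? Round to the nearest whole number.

4,675,505

Each change multiplies by a factor: 1.65 × 0.49 = 0.8085.
5,782,938 × 0.8085 = 4675505.373 ≈ 4,675,505.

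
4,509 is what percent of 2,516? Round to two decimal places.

4,509 ÷ 2,516 ≈ 179.21%.

179.21%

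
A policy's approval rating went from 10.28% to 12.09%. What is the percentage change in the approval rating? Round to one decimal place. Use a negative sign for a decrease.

17.6%

The change is 12.09 − 10.28 = 1.81 percentage points.
Relative to the original 10.28%, that is 1.81 ÷ 10.28 ≈ 17.6%.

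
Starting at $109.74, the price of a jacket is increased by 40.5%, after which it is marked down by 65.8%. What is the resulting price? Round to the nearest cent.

Apply the 40.5% increase: $109.74 × 1.405 = $154.1847.
After the 65.8% decrease: $154.1847 × 0.342 = $52.7311674 ≈ $52.73.

$52.73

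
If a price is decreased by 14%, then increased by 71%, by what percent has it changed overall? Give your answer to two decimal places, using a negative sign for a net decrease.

The combined multiplier is 0.86 × 1.71 = 1.4706.
That corresponds to an increase of 47.06%.

47.06%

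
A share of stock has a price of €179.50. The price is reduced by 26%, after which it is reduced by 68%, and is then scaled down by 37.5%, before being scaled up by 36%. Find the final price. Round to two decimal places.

Apply the 26% decrease: €179.50 × 0.74 = €132.83.
68% decrease: €132.83 × 0.32 = €42.5056.
37.5% decrease: €42.5056 × 0.625 = €26.566.
Apply the 36% increase: €26.566 × 1.36 = €36.12976 ≈ €36.13.

€36.13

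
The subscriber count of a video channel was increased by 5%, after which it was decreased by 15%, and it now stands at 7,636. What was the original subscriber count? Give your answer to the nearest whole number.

8,556

Undoing the 15% decrease: 7,636 ÷ 0.85 ≈ 8983.529412.
Undoing the 5% increase: 8983.529412 ÷ 1.05 ≈ 8,556.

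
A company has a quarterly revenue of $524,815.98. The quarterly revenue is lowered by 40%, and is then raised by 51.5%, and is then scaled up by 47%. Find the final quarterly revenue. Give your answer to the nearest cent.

40% decrease: $524,815.98 × 0.6 = $314889.588.
Apply the 51.5% increase: $314889.588 × 1.515 = $477057.72582.
47% increase: $477057.72582 × 1.47 = $701274.8569554 ≈ $701,274.86.

$701,274.86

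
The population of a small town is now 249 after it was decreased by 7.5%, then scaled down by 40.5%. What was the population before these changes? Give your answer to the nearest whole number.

Undoing the 40.5% decrease: 249 ÷ 0.595 ≈ 418.487395.
Undoing the 7.5% decrease: 418.487395 ÷ 0.925 ≈ 452.

452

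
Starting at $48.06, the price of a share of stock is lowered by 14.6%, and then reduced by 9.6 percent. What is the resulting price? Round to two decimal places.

After the 14.6% decrease: $48.06 × 0.854 = $41.04324.
9.6% decrease: $41.04324 × 0.904 = $37.10308896 ≈ $37.10.

$37.10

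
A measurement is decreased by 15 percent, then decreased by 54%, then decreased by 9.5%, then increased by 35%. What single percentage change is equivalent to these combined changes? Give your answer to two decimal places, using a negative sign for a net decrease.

A 15% decrease multiplies by 0.85.
Then a 54% decrease: 0.85 × 0.46 = 0.391.
Then a 9.5% decrease: 0.391 × 0.905 = 0.353855.
Then a 35% increase: 0.353855 × 1.35 = 0.47770425.
Overall factor 0.47770425, i.e. -52.23%.

-52.23%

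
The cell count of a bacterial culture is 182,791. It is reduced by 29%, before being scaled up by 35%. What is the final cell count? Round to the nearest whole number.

175,205

29% decrease: 182,791 × 0.71 = 129781.61.
35% increase: 129781.61 × 1.35 = 175205.1735 ≈ 175,205.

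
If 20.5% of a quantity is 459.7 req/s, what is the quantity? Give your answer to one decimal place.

459.7 req/s ÷ 0.205 ≈ 2,242.4 req/s.

2,242.4 req/s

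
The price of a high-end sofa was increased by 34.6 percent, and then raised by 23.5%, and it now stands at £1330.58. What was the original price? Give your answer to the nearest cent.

Undoing the 23.5% increase: £1330.58 ÷ 1.235 ≈ £1077.392713.
Undoing the 34.6% increase: £1077.392713 ÷ 1.346 ≈ £800.44.

£800.44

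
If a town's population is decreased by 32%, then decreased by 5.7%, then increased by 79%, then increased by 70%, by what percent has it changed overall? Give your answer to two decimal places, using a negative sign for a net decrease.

The combined multiplier is 0.68 × 0.943 × 1.79 × 1.7 = 1.95129332.
That corresponds to an increase of 95.13%.

95.13%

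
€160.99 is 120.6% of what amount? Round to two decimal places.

€160.99 ÷ 1.206 ≈ €133.49.

€133.49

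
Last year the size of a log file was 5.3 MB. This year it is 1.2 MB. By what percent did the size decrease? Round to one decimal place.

Change: 1.2 − 5.3 = -4.1.
Relative to the original: -4.1 ÷ 5.3 ≈ -77.4%.
So the size decreased by 77.4%.

77.4%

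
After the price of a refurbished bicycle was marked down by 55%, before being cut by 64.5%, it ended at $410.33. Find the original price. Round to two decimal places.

Undoing the 64.5% decrease: $410.33 ÷ 0.355 ≈ $1155.859155.
Undoing the 55% decrease: $1155.859155 ÷ 0.45 ≈ $2568.58.

$2568.58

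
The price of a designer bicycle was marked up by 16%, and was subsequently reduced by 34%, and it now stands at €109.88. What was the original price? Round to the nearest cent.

Undoing the 34% decrease: €109.88 ÷ 0.66 ≈ €166.484848.
Undoing the 16% increase: €166.484848 ÷ 1.16 ≈ €143.52.

€143.52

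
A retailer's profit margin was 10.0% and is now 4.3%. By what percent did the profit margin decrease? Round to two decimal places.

The change is 4.3 − 10.0 = -5.7 percentage points.
Relative to the original 10.0%, that is -5.7 ÷ 10.0 = -57.00%.
So the profit margin fell by 57.00%.

57.00%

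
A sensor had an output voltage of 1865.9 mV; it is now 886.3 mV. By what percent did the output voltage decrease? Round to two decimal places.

Change: 886.3 − 1865.9 = -979.6.
Relative to the original: -979.6 ÷ 1865.9 ≈ -52.50%.
So the output voltage decreased by 52.50%.

52.50%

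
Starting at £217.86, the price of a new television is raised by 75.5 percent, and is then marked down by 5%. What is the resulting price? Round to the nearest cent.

After the 75.5% increase: £217.86 × 1.755 = £382.3443.
5% decrease: £382.3443 × 0.95 = £363.227085 ≈ £363.23.

£363.23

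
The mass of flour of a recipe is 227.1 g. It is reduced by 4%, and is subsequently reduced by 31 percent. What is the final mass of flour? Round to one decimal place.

150.4 g

Apply the 4% decrease: 227.1 × 0.96 = 218.016.
Apply the 31% decrease: 218.016 × 0.69 = 150.43104 ≈ 150.4.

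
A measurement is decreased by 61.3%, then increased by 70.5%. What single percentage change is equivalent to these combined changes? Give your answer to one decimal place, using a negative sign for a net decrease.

A 61.3% decrease multiplies by 0.387.
Then a 70.5% increase: 0.387 × 1.705 = 0.659835.
Overall factor 0.659835, i.e. -34.0%.

-34.0%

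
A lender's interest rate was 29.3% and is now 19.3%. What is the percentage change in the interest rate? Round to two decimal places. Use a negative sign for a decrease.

-34.13%

The change is 19.3 − 29.3 = -10.0 percentage points.
Relative to the original 29.3%, that is -10.0 ÷ 29.3 ≈ -34.13%.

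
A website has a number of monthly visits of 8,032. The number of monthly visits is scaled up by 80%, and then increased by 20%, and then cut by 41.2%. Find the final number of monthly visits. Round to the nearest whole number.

Each change multiplies by a factor: 1.8 × 1.2 × 0.588 = 1.27008.
8,032 × 1.27008 = 10201.28256 ≈ 10,201.

10,201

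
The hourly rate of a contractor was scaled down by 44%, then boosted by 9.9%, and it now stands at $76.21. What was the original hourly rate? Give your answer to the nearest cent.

$123.83

The overall multiplier applied was 0.56 × 1.099 = 0.61544.
So the original hourly rate was $76.21 ÷ 0.61544 ≈ $123.83.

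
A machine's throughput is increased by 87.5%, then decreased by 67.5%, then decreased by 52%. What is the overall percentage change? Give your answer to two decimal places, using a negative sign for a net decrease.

An 87.5% increase multiplies by 1.875.
Then a 67.5% decrease: 1.875 × 0.325 = 0.609375.
Then a 52% decrease: 0.609375 × 0.48 = 0.2925.
Overall factor 0.2925, i.e. -70.75%.

-70.75%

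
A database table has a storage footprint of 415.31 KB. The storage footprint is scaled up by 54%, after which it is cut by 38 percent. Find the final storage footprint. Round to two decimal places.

After the 54% increase: 415.31 × 1.54 = 639.5774.
38% decrease: 639.5774 × 0.62 = 396.537988 ≈ 396.54.

396.54 KB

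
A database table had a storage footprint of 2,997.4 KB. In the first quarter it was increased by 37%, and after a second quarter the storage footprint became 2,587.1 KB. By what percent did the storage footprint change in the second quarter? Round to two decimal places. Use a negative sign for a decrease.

After the first quarter: 2,997.4 × 1.37 = 4106.438.
Second-quarter multiplier: 2,587.1 ÷ 4106.438 ≈ 0.630011.
That is a change of -37.00%.

-37.00%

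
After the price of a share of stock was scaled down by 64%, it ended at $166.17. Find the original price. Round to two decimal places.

The overall multiplier applied was 0.36.
So the original price was $166.17 ÷ 0.36 ≈ $461.58.

$461.58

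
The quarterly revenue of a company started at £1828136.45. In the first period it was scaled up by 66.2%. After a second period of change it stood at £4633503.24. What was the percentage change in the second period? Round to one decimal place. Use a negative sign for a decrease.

After the first period: £1828136.45 × 1.662 = £3038362.7799.
Second-period multiplier: £4633503.24 ÷ £3038362.7799 ≈ 1.525.
That is a change of 52.5%.

52.5%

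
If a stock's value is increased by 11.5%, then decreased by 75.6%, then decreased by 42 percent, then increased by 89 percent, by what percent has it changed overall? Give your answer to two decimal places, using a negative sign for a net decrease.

An 11.5% increase multiplies by 1.115.
Then a 75.6% decrease: 1.115 × 0.244 = 0.27206.
Then a 42% decrease: 0.27206 × 0.58 = 0.1577948.
Then an 89% increase: 0.1577948 × 1.89 = 0.298232172.
Overall factor 0.298232172, i.e. -70.18%.

-70.18%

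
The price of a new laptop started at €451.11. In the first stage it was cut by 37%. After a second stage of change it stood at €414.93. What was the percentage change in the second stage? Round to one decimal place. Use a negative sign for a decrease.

46.0%

After the first stage: €451.11 × 0.63 = €284.1993.
Second-stage multiplier: €414.93 ÷ €284.1993 ≈ 1.46.
That is a change of 46.0%.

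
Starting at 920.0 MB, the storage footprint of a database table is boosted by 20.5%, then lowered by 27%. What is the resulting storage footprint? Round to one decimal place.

809.3 MB

Each change multiplies by a factor: 1.205 × 0.73 = 0.87965.
920.0 × 0.87965 = 809.278 ≈ 809.3.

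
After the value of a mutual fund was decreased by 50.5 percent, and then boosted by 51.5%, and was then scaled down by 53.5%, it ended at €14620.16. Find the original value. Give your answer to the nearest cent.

The overall multiplier applied was 0.495 × 1.515 × 0.465 = 0.348715125.
So the original value was €14620.16 ÷ 0.348715125 ≈ €41925.80.

€41925.80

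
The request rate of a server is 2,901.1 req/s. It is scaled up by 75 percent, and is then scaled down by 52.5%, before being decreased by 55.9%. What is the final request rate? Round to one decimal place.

1,063.5 req/s

Apply the 75% increase: 2,901.1 × 1.75 = 5076.925.
After the 52.5% decrease: 5076.925 × 0.475 = 2411.539375.
Apply the 55.9% decrease: 2411.539375 × 0.441 = 1063.488864375 ≈ 1,063.5.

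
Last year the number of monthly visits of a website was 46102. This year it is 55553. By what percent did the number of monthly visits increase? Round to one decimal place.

Change: 55553 − 46102 = 9451.
Relative to the original: 9451 ÷ 46102 ≈ 20.5%.
So the number of monthly visits increased by 20.5%.

20.5%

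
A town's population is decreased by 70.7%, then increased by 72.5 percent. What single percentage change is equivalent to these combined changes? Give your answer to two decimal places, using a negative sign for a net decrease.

A 70.7% decrease multiplies by 0.293.
Then a 72.5% increase: 0.293 × 1.725 = 0.505425.
Overall factor 0.505425, i.e. -49.46%.

-49.46%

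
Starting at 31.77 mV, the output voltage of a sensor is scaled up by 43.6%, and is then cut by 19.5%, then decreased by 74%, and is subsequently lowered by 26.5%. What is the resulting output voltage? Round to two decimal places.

43.6% increase: 31.77 × 1.436 = 45.62172.
19.5% decrease: 45.62172 × 0.805 = 36.7254846.
After the 74% decrease: 36.7254846 × 0.26 = 9.548625996.
After the 26.5% decrease: 9.548625996 × 0.735 = 7.01824010706 ≈ 7.02.

7.02 mV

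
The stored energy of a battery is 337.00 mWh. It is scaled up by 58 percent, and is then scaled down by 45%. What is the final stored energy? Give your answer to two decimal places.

292.85 mWh

Apply the 58% increase: 337.00 × 1.58 = 532.46.
Apply the 45% decrease: 532.46 × 0.55 = 292.853 ≈ 292.85.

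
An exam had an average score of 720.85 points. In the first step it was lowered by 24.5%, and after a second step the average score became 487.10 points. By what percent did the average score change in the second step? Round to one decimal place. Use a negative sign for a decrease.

-10.5%

After the first step: 720.85 × 0.755 = 544.24175.
Second-step multiplier: 487.10 ÷ 544.24175 ≈ 0.89501.
That is a change of -10.5%.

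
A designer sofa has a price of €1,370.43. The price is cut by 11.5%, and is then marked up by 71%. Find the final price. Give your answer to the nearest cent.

Apply the 11.5% decrease: €1,370.43 × 0.885 = €1212.83055.
71% increase: €1212.83055 × 1.71 = €2073.9402405 ≈ €2,073.94.

€2,073.94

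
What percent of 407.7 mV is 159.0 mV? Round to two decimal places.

159.0 mV ÷ 407.7 mV ≈ 39.00%.

39.00%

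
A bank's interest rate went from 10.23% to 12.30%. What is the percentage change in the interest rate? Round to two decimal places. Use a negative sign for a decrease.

The change is 12.30 − 10.23 = 2.07 percentage points.
Relative to the original 10.23%, that is 2.07 ÷ 10.23 ≈ 20.23%.

20.23%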